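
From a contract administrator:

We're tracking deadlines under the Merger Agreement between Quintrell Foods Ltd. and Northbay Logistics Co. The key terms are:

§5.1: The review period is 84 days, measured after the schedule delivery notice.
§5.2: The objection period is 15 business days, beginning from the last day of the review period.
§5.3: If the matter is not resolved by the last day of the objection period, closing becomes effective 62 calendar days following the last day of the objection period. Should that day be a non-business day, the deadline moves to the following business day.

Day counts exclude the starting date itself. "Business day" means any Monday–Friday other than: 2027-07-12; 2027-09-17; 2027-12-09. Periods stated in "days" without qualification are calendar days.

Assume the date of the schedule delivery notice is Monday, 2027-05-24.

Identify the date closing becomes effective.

2027-11-08

Adding 84 calendar days to 2027-05-24 gives 2027-08-16, which is the last day of the review period.
The last day of the objection period: counting 15 business days from Monday, 2027-08-16 (Aug 17, Aug 18, Aug 19, Aug 20, …, Sep 2, Sep 3, Sep 6, skipping weekends) reaches Monday, 2027-09-06.
The date closing becomes effective: 62 calendar days after 2027-09-06 is 2027-11-07. That falls on a Sunday, so it rolls to the next business day, Monday, 2027-11-08.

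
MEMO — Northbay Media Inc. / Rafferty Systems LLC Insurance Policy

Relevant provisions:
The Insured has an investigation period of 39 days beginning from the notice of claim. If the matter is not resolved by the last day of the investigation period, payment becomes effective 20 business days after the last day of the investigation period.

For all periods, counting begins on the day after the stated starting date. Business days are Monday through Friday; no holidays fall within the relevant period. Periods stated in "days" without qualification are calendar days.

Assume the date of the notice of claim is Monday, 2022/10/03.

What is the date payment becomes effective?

Adding 39 calendar days to 2022/10/03 gives 2022/11/11, which is the last day of the investigation period.
From Friday, 2022/11/11, 20 business days (Nov 14, Nov 15, Nov 16, Nov 17, …, Dec 7, Dec 8, Dec 9, skipping weekends) brings us to Friday, 2022/12/09, which is the date payment becomes effective.

2022/12/09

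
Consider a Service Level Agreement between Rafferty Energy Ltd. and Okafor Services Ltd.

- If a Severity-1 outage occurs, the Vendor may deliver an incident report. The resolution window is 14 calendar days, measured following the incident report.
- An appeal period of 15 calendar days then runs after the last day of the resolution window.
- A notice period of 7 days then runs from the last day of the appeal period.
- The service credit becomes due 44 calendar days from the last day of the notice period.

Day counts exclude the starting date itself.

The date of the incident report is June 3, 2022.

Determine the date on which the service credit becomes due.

August 22, 2022

The last day of the resolution window: June 3, 2022 + 14 days = June 17, 2022.
The last day of the appeal period: 15 calendar days after June 17, 2022 is July 2, 2022.
Adding 7 calendar days to July 2, 2022 gives July 9, 2022, which is the last day of the notice period.
The date on which the service credit becomes due: July 9, 2022 + 44 days = August 22, 2022.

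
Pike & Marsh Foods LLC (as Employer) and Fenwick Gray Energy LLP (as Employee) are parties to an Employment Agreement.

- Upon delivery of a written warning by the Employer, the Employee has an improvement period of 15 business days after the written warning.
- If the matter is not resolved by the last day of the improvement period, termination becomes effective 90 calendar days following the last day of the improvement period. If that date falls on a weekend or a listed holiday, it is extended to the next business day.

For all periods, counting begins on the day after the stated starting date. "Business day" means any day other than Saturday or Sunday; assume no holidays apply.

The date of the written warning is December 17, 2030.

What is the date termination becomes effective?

April 7, 2031

From Tuesday, December 17, 2030, 15 business days (Dec 18, Dec 19, Dec 20, Dec 23, …, Jan 3, Jan 6, Jan 7, skipping weekends) brings us to Tuesday, January 7, 2031, which is the last day of the improvement period.
The date termination becomes effective: January 7, 2031 + 90 days = April 7, 2031. April 7, 2031 is a Monday, so no roll-forward applies.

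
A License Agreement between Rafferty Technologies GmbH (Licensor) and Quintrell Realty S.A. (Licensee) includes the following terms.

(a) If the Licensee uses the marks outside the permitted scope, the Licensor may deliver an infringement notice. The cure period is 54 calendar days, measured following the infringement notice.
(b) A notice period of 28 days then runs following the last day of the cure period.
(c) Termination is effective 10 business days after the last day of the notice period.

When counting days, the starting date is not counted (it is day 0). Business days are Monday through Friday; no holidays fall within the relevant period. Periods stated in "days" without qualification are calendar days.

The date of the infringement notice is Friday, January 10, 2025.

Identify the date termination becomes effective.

April 16, 2025

The last day of the cure period: January 10, 2025 + 54 days = March 5, 2025.
The last day of the notice period: March 5, 2025 + 28 days = April 2, 2025.
The date termination becomes effective: 10 business days after Wednesday, April 2, 2025, skipping weekends — Apr 3, Apr 4, Apr 7, Apr 8, Apr 9, Apr 10, Apr 11, Apr 14, Apr 15, Apr 16 — lands on Wednesday, April 16, 2025.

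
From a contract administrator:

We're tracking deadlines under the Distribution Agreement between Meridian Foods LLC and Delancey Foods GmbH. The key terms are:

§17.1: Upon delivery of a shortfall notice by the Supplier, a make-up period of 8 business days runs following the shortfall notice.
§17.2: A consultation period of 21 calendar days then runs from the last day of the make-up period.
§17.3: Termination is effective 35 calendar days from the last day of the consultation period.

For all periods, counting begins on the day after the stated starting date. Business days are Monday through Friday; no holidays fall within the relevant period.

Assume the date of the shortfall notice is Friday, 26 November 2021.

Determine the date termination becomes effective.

2 February 2022

The last day of the make-up period: 8 business days after Friday, 26 November 2021, skipping weekends — Nov 29, Nov 30, Dec 1, Dec 2, Dec 3, Dec 6, Dec 7, Dec 8 — lands on Wednesday, 8 December 2021.
The last day of the consultation period: 8 December 2021 + 21 days = 29 December 2021.
Adding 35 calendar days to 29 December 2021 gives 2 February 2022, which is the date termination becomes effective.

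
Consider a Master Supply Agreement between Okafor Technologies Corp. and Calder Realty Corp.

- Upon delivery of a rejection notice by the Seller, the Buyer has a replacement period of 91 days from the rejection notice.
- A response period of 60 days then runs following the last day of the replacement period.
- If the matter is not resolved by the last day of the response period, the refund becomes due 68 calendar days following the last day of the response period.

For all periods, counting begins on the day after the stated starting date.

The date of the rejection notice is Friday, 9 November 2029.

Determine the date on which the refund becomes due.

16 June 2030

Adding 91 calendar days to 9 November 2029 gives 8 February 2030, which is the last day of the replacement period.
The last day of the response period: 60 calendar days after 8 February 2030 is 9 April 2030.
The date on which the refund becomes due: 68 calendar days after 9 April 2030 is 16 June 2030.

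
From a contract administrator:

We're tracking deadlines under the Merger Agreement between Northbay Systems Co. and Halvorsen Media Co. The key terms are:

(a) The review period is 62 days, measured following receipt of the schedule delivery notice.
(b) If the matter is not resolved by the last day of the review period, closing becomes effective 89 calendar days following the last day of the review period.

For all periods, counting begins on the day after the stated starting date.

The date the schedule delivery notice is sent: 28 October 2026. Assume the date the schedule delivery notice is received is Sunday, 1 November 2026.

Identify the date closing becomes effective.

Adding 62 calendar days to 1 November 2026 gives 2 January 2027, which is the last day of the review period.
Adding 89 calendar days to 2 January 2027 gives 1 April 2027, which is the date closing becomes effective.

1 April 2027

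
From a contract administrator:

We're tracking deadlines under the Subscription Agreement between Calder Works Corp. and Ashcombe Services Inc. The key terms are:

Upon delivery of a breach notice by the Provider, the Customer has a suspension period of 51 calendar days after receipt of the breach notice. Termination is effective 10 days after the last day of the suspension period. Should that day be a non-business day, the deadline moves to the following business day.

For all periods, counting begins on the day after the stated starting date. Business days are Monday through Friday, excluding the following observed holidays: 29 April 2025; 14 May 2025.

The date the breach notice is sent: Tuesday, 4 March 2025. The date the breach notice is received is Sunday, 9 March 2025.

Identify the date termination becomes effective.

Adding 51 calendar days to 9 March 2025 gives 29 April 2025, which is the last day of the suspension period.
The date termination becomes effective: 29 April 2025 + 10 days = 9 May 2025. 9 May 2025 is a Friday and is not a listed holiday, so no roll-forward applies.

9 May 2025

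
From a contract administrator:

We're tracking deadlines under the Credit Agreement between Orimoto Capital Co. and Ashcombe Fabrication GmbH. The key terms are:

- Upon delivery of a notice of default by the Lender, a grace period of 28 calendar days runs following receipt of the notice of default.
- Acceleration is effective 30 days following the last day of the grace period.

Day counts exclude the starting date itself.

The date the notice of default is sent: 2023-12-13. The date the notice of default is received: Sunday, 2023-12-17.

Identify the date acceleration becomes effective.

The last day of the grace period: 2023-12-17 + 28 days = 2024-01-14.
The date acceleration becomes effective: 2024-01-14 + 30 days = 2024-02-13.

2024-02-13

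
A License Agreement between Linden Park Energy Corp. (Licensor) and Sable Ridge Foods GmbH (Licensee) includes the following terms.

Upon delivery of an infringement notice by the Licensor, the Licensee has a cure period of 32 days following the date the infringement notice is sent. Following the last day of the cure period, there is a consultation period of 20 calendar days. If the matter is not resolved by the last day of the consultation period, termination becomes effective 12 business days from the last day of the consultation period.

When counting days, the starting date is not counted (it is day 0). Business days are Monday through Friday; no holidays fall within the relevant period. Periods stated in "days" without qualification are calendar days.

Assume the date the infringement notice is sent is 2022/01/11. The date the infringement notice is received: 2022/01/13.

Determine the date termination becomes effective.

2022/03/22

The last day of the cure period: 32 calendar days after 2022/01/11 is 2022/02/12.
The last day of the consultation period: 20 calendar days after 2022/02/12 is 2022/03/04.
The date termination becomes effective: counting 12 business days from Friday, 2022/03/04 (Mar 7, Mar 8, Mar 9, Mar 10, …, Mar 18, Mar 21, Mar 22, skipping weekends) reaches Tuesday, 2022/03/22.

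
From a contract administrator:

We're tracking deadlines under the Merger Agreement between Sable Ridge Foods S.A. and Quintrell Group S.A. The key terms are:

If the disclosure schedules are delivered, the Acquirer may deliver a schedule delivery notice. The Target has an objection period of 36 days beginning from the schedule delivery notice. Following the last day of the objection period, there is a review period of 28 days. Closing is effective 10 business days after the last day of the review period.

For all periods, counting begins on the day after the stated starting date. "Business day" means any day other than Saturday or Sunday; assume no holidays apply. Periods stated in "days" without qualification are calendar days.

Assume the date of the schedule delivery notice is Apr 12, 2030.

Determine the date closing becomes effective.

Jun 28, 2030

The last day of the objection period: Apr 12, 2030 + 36 days = May 18, 2030.
Adding 28 calendar days to May 18, 2030 gives Jun 15, 2030, which is the last day of the review period.
From Saturday, Jun 15, 2030, 10 business days (Jun 17, Jun 18, Jun 19, Jun 20, Jun 21, Jun 24, Jun 25, Jun 26, Jun 27, Jun 28, skipping weekends) brings us to Friday, Jun 28, 2030, which is the date closing becomes effective.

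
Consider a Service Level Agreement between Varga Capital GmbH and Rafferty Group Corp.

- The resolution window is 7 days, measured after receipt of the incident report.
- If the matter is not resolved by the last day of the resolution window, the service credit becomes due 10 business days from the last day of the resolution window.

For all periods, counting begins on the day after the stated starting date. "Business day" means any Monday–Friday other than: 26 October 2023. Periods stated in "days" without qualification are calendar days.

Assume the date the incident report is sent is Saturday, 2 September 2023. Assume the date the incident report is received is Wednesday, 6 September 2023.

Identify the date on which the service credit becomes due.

27 September 2023

The last day of the resolution window: 7 calendar days after 6 September 2023 is 13 September 2023.
The date on which the service credit becomes due: 10 business days after Wednesday, 13 September 2023, skipping weekends — Sep 14, Sep 15, Sep 18, Sep 19, Sep 20, Sep 21, Sep 22, Sep 25, Sep 26, Sep 27 — lands on Wednesday, 27 September 2023.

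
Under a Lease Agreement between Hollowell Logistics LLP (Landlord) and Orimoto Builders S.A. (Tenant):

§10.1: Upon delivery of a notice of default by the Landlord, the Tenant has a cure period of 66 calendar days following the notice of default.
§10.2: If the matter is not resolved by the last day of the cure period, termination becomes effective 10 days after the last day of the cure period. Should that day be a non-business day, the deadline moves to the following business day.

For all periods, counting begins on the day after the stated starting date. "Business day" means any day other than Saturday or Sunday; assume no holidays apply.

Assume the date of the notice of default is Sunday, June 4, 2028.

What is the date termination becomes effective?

Adding 66 calendar days to June 4, 2028 gives August 9, 2028, which is the last day of the cure period.
The date termination becomes effective: August 9, 2028 + 10 days = August 19, 2028. That falls on a Saturday, so it rolls to the next business day, Monday, August 21, 2028.

August 21, 2028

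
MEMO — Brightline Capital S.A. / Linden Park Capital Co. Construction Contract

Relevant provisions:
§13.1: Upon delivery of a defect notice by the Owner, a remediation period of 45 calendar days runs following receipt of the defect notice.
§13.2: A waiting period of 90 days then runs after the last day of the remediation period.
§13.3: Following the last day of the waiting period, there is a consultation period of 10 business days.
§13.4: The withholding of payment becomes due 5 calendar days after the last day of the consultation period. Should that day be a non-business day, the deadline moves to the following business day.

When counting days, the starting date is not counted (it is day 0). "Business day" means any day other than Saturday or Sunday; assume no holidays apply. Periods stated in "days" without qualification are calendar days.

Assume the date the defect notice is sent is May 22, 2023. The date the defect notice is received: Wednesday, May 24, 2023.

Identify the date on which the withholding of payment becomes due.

Adding 45 calendar days to May 24, 2023 gives Jul 8, 2023, which is the last day of the remediation period.
The last day of the waiting period: 90 calendar days after Jul 8, 2023 is Oct 6, 2023.
The last day of the consultation period: 10 business days after Friday, Oct 6, 2023, skipping weekends — Oct 9, Oct 10, Oct 11, Oct 12, Oct 13, Oct 16, Oct 17, Oct 18, Oct 19, Oct 20 — lands on Friday, Oct 20, 2023.
The date on which the withholding of payment becomes due: 5 calendar days after Oct 20, 2023 is Oct 25, 2023. Oct 25, 2023 is a Wednesday, so no roll-forward applies.

Oct 25, 2023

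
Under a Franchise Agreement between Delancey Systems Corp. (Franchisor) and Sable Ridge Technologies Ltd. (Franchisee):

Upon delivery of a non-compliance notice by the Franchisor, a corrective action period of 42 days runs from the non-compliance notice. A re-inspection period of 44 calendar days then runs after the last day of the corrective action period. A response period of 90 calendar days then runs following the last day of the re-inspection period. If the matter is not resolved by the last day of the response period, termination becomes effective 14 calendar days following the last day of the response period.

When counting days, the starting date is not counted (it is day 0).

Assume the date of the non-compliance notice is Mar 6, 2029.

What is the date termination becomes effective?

Adding 42 calendar days to Mar 6, 2029 gives Apr 17, 2029, which is the last day of the corrective action period.
Adding 44 calendar days to Apr 17, 2029 gives May 31, 2029, which is the last day of the re-inspection period.
Adding 90 calendar days to May 31, 2029 gives Aug 29, 2029, which is the last day of the response period.
Adding 14 calendar days to Aug 29, 2029 gives Sep 12, 2029, which is the date termination becomes effective.

Sep 12, 2029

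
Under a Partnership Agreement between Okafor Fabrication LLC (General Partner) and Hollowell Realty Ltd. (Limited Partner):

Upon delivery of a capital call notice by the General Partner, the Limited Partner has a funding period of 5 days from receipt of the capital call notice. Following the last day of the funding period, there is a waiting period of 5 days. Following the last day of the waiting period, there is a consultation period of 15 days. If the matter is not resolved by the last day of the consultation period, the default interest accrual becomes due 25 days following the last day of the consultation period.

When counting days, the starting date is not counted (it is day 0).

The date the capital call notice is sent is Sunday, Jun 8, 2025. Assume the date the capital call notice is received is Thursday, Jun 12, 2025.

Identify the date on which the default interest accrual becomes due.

Aug 1, 2025

Adding 5 calendar days to Jun 12, 2025 gives Jun 17, 2025, which is the last day of the funding period.
The last day of the waiting period: Jun 17, 2025 + 5 days = Jun 22, 2025.
The last day of the consultation period: Jun 22, 2025 + 15 days = Jul 7, 2025.
The date on which the default interest accrual becomes due: Jul 7, 2025 + 25 days = Aug 1, 2025.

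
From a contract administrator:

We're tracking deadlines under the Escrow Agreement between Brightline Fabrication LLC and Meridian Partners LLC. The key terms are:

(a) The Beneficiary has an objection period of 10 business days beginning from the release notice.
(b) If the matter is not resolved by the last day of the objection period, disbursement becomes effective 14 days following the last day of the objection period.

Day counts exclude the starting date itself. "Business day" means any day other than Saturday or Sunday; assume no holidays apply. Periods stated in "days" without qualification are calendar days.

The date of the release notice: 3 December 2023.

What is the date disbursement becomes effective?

29 December 2023

From Sunday, 3 December 2023, 10 business days (Dec 4, Dec 5, Dec 6, Dec 7, Dec 8, Dec 11, Dec 12, Dec 13, Dec 14, Dec 15, skipping weekends) brings us to Friday, 15 December 2023, which is the last day of the objection period.
Adding 14 calendar days to 15 December 2023 gives 29 December 2023, which is the date disbursement becomes effective.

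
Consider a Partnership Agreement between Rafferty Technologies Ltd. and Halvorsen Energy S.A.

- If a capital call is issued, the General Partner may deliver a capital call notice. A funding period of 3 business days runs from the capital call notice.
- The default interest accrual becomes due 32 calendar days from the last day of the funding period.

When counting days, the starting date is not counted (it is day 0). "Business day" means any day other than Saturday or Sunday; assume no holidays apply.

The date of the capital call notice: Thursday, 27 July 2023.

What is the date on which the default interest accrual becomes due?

The last day of the funding period: 3 business days after Thursday, 27 July 2023, skipping weekends — Jul 28, Jul 31, Aug 1 — lands on Tuesday, 1 August 2023.
The date on which the default interest accrual becomes due: 32 calendar days after 1 August 2023 is 2 September 2023.

2 September 2023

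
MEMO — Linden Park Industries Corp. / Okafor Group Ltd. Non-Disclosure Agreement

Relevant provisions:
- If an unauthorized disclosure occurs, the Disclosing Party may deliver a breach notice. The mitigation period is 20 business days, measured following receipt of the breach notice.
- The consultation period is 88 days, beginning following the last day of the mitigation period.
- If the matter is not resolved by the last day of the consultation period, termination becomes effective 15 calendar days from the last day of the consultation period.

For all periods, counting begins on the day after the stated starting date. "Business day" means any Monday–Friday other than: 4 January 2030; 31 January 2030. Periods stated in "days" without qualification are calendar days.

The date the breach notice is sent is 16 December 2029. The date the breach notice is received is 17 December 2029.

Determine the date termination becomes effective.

28 April 2030

The last day of the mitigation period: counting 20 business days from Monday, 17 December 2029 (Dec 18, Dec 19, Dec 20, Dec 21, …, Jan 11, Jan 14, Jan 15, skipping weekends and the listed holiday on Jan 4) reaches Tuesday, 15 January 2030.
The last day of the consultation period: 15 January 2030 + 88 days = 13 April 2030.
The date termination becomes effective: 15 calendar days after 13 April 2030 is 28 April 2030.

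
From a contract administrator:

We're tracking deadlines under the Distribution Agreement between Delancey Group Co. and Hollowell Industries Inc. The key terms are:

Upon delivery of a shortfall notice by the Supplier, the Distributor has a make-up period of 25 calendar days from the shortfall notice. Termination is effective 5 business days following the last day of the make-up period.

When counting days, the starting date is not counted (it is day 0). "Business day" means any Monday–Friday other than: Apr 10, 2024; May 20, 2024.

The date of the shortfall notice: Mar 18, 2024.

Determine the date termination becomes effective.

The last day of the make-up period: Mar 18, 2024 + 25 days = Apr 12, 2024.
The date termination becomes effective: 5 business days after Friday, Apr 12, 2024, skipping weekends — Apr 15, Apr 16, Apr 17, Apr 18, Apr 19 — lands on Friday, Apr 19, 2024.

Apr 19, 2024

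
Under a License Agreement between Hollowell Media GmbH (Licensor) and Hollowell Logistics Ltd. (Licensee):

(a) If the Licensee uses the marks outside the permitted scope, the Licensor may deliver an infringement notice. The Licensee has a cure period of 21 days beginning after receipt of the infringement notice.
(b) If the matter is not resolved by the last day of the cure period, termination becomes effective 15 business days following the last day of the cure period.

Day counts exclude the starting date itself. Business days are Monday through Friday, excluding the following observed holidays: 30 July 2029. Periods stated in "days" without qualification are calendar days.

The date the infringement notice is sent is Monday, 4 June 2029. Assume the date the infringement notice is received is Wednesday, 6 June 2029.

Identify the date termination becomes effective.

The last day of the cure period: 21 calendar days after 6 June 2029 is 27 June 2029.
The date termination becomes effective: counting 15 business days from Wednesday, 27 June 2029 (Jun 28, Jun 29, Jul 2, Jul 3, …, Jul 16, Jul 17, Jul 18, skipping weekends) reaches Wednesday, 18 July 2029.

18 July 2029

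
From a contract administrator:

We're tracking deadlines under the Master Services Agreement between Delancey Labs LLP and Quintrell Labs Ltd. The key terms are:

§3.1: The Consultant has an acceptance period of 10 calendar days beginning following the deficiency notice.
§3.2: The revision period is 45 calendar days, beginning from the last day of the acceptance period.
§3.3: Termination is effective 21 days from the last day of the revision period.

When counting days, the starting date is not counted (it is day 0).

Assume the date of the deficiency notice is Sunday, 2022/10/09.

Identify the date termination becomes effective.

2022/12/24

The last day of the acceptance period: 2022/10/09 + 10 days = 2022/10/19.
Adding 45 calendar days to 2022/10/19 gives 2022/12/03, which is the last day of the revision period.
The date termination becomes effective: 21 calendar days after 2022/12/03 is 2022/12/24.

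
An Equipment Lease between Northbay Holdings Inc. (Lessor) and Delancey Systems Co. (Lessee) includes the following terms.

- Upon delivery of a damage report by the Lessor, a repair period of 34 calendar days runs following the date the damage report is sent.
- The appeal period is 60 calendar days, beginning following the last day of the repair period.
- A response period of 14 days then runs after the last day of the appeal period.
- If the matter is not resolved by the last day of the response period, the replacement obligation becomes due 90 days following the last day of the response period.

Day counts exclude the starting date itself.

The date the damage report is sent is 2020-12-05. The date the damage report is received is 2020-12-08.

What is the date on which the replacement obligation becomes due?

2021-06-21

The last day of the repair period: 34 calendar days after 2020-12-05 is 2021-01-08.
The last day of the appeal period: 60 calendar days after 2021-01-08 is 2021-03-09.
The last day of the response period: 2021-03-09 + 14 days = 2021-03-23.
The date on which the replacement obligation becomes due: 90 calendar days after 2021-03-23 is 2021-06-21.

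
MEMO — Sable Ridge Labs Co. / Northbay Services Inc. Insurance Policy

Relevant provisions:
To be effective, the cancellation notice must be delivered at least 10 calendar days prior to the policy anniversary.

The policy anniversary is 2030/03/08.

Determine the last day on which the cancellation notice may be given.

2030/03/08 minus 10 days is 2030/02/26.

2030/02/26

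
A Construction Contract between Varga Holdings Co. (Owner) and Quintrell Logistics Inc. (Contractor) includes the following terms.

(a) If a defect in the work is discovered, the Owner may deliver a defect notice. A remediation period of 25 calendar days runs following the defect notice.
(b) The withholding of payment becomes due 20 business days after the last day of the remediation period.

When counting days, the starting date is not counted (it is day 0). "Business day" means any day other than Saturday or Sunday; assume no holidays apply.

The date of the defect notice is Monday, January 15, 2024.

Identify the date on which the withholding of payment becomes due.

March 8, 2024

Adding 25 calendar days to January 15, 2024 gives February 9, 2024, which is the last day of the remediation period.
From Friday, February 9, 2024, 20 business days (Feb 12, Feb 13, Feb 14, Feb 15, …, Mar 6, Mar 7, Mar 8, skipping weekends) brings us to Friday, March 8, 2024, which is the date on which the withholding of payment becomes due.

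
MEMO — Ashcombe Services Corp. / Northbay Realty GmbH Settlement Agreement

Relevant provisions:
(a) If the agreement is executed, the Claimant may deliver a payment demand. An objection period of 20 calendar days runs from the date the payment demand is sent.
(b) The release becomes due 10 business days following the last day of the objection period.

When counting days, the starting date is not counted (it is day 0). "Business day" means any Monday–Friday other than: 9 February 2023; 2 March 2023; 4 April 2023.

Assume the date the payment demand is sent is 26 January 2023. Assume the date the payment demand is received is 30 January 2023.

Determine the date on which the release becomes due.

Adding 20 calendar days to 26 January 2023 gives 15 February 2023, which is the last day of the objection period.
From Wednesday, 15 February 2023, 10 business days (Feb 16, Feb 17, Feb 20, Feb 21, Feb 22, Feb 23, Feb 24, Feb 27, Feb 28, Mar 1, skipping weekends) brings us to Wednesday, 1 March 2023, which is the date on which the release becomes due.

1 March 2023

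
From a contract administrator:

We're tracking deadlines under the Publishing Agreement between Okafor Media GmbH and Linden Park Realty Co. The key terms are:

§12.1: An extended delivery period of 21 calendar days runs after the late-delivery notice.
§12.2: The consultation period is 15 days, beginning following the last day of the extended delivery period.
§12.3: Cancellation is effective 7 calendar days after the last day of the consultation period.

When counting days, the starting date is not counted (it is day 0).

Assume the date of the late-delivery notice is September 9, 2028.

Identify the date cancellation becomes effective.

October 22, 2028

Adding 21 calendar days to September 9, 2028 gives September 30, 2028, which is the last day of the extended delivery period.
Adding 15 calendar days to September 30, 2028 gives October 15, 2028, which is the last day of the consultation period.
The date cancellation becomes effective: 7 calendar days after October 15, 2028 is October 22, 2028.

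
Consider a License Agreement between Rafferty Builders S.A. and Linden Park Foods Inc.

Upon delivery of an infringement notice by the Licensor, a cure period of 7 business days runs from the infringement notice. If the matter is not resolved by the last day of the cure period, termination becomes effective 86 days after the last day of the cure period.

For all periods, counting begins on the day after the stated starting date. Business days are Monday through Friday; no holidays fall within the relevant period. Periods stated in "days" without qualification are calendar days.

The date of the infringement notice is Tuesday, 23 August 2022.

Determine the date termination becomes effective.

26 November 2022

The last day of the cure period: 7 business days after Tuesday, 23 August 2022, skipping weekends — Aug 24, Aug 25, Aug 26, Aug 29, Aug 30, Aug 31, Sep 1 — lands on Thursday, 1 September 2022.
Adding 86 calendar days to 1 September 2022 gives 26 November 2022, which is the date termination becomes effective.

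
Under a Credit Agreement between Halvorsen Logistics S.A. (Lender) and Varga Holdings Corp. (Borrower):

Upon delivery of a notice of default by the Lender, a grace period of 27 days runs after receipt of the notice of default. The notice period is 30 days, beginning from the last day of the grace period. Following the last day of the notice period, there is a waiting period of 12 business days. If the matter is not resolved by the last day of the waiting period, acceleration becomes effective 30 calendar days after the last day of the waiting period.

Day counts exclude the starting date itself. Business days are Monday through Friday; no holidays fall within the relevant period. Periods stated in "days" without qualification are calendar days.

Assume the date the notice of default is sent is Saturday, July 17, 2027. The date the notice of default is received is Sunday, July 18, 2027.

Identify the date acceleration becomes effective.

October 29, 2027

The last day of the grace period: 27 calendar days after July 18, 2027 is August 14, 2027.
Adding 30 calendar days to August 14, 2027 gives September 13, 2027, which is the last day of the notice period.
From Monday, September 13, 2027, 12 business days (Sep 14, Sep 15, Sep 16, Sep 17, …, Sep 27, Sep 28, Sep 29, skipping weekends) brings us to Wednesday, September 29, 2027, which is the last day of the waiting period.
The date acceleration becomes effective: September 29, 2027 + 30 days = October 29, 2027.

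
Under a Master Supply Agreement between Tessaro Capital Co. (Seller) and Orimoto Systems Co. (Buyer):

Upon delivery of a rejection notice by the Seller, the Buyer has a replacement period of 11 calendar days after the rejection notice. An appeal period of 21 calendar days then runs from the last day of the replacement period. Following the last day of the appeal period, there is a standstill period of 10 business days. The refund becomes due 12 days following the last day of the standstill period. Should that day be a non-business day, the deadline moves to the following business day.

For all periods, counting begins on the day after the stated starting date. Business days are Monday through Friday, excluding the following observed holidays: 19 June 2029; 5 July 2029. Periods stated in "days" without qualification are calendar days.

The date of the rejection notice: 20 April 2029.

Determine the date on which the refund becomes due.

Adding 11 calendar days to 20 April 2029 gives 1 May 2029, which is the last day of the replacement period.
Adding 21 calendar days to 1 May 2029 gives 22 May 2029, which is the last day of the appeal period.
From Tuesday, 22 May 2029, 10 business days (May 23, May 24, May 25, May 28, May 29, May 30, May 31, Jun 1, Jun 4, Jun 5, skipping weekends) brings us to Tuesday, 5 June 2029, which is the last day of the standstill period.
Adding 12 calendar days to 5 June 2029 gives 17 June 2029, which is the date on which the refund becomes due. That falls on a Sunday, so it rolls to the next business day, Monday, 18 June 2029.

18 June 2029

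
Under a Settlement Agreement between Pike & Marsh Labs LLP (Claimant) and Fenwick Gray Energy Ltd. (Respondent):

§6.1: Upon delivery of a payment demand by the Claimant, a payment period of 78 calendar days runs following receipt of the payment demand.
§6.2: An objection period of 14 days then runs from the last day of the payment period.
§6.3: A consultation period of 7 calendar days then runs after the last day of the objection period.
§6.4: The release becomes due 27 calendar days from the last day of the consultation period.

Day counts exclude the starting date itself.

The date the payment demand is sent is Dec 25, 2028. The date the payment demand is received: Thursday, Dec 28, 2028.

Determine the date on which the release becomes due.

Adding 78 calendar days to Dec 28, 2028 gives Mar 16, 2029, which is the last day of the payment period.
The last day of the objection period: Mar 16, 2029 + 14 days = Mar 30, 2029.
The last day of the consultation period: 7 calendar days after Mar 30, 2029 is Apr 6, 2029.
The date on which the release becomes due: Apr 6, 2029 + 27 days = May 3, 2029.

May 3, 2029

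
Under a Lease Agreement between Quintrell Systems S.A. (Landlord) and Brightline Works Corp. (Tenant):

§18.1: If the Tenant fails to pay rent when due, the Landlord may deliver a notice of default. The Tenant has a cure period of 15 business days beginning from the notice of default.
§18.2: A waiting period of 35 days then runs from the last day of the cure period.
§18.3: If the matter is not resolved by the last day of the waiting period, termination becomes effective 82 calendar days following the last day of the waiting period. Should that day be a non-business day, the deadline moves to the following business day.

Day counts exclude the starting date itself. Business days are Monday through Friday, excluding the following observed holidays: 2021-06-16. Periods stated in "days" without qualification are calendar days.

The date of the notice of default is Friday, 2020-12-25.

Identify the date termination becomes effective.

The last day of the cure period: 15 business days after Friday, 2020-12-25, skipping weekends — Dec 28, Dec 29, Dec 30, Dec 31, …, Jan 13, Jan 14, Jan 15 — lands on Friday, 2021-01-15.
Adding 35 calendar days to 2021-01-15 gives 2021-02-19, which is the last day of the waiting period.
The date termination becomes effective: 2021-02-19 + 82 days = 2021-05-12. 2021-05-12 is a Wednesday and is not a listed holiday, so no roll-forward applies.

2021-05-12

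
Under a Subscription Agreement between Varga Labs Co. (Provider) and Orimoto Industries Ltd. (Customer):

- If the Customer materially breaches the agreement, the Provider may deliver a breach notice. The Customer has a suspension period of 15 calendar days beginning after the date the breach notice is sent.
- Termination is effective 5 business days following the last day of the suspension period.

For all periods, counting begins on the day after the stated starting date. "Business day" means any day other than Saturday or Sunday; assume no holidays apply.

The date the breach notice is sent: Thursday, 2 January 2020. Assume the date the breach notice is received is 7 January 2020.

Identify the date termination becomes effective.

24 January 2020

Adding 15 calendar days to 2 January 2020 gives 17 January 2020, which is the last day of the suspension period.
From Friday, 17 January 2020, 5 business days (Jan 20, Jan 21, Jan 22, Jan 23, Jan 24, skipping weekends) brings us to Friday, 24 January 2020, which is the date termination becomes effective.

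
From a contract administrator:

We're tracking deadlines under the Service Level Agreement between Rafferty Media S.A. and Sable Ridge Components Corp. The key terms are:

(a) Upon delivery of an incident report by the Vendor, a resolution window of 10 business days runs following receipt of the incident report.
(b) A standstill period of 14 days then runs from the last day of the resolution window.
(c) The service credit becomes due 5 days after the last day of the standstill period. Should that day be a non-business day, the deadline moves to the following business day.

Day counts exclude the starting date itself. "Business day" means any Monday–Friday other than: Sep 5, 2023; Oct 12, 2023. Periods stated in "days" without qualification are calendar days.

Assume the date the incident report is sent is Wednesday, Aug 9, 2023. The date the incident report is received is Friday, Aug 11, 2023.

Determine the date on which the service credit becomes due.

Sep 13, 2023

The last day of the resolution window: counting 10 business days from Friday, Aug 11, 2023 (Aug 14, Aug 15, Aug 16, Aug 17, Aug 18, Aug 21, Aug 22, Aug 23, Aug 24, Aug 25, skipping weekends) reaches Friday, Aug 25, 2023.
Adding 14 calendar days to Aug 25, 2023 gives Sep 8, 2023, which is the last day of the standstill period.
Adding 5 calendar days to Sep 8, 2023 gives Sep 13, 2023, which is the date on which the service credit becomes due. Sep 13, 2023 is a Wednesday and is not a listed holiday, so no roll-forward applies.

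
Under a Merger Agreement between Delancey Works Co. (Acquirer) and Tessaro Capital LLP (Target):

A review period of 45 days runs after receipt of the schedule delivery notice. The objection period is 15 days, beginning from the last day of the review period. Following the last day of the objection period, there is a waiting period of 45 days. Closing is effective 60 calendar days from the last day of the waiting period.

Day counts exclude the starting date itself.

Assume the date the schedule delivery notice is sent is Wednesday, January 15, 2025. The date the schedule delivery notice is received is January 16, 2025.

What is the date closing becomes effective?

Adding 45 calendar days to January 16, 2025 gives March 2, 2025, which is the last day of the review period.
The last day of the objection period: March 2, 2025 + 15 days = March 17, 2025.
The last day of the waiting period: 45 calendar days after March 17, 2025 is May 1, 2025.
The date closing becomes effective: 60 calendar days after May 1, 2025 is June 30, 2025.

June 30, 2025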